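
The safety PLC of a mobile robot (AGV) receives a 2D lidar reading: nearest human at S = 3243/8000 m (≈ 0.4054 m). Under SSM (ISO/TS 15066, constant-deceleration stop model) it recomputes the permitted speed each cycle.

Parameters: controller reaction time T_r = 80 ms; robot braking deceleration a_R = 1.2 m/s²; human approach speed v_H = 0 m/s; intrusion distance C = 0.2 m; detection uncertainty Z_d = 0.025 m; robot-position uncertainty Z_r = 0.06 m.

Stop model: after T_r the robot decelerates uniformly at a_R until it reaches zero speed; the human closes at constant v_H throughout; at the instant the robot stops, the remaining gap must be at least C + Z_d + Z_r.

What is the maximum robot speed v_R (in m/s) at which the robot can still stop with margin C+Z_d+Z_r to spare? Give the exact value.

quadratic (5/12)·v² + (2/25)·v + (-963/8000) = 0
  disc = (2/25)² − 4·(5/12)·(-963/8000) = 8281/40000 ; √disc = 91/200
  v_R = (−(2/25) + 91/200) / (2·(5/12)) = 9/20 m/s
check:
T_s = v_R/a_R = (9/20)/(6/5) = 0.3750 s
robot in T_r: 0.4500·0.0800 = 0.0360 m
robot under decel: 0.4500²/(2·1.2000) = 0.0844 m
human over T_r+T_s: 0.0000·(0.0800+0.3750) = 0.0000 m
residual clearance needed = 0.2000+0.0250+0.0600 = 0.2850 m
sum ≈ 0.0360+0.0844+0.0000+0.2850 ≈ 0.4054 m = S ✓

v_R_max = 9/20 m/s = 0.4500 m/s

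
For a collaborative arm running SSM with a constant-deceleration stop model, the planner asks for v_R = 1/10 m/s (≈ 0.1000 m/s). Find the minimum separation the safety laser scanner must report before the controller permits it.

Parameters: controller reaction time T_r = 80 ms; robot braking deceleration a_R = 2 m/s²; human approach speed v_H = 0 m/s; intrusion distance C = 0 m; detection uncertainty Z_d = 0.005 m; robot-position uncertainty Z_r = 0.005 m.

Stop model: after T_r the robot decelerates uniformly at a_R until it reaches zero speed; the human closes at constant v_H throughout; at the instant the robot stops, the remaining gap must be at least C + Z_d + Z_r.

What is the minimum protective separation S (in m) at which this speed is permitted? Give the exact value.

T_s = v_R/a_R = (1/10)/2 = 0.0500 s
robot in T_r: 0.1000·0.0800 = 0.0080 m
braking distance = 0.1000²/(2·2.0000) = 0.0025 m
human closes 0.0000·0.1300 = 0.0000 m
margins: 0.0000+0.0050+0.0050 = 0.0100 m
S_min ≈ 0.0080+0.0025+0.0000+0.0100  ⇒  S_min = 41/2000 m

S_min = 41/2000 m = 0.0205 m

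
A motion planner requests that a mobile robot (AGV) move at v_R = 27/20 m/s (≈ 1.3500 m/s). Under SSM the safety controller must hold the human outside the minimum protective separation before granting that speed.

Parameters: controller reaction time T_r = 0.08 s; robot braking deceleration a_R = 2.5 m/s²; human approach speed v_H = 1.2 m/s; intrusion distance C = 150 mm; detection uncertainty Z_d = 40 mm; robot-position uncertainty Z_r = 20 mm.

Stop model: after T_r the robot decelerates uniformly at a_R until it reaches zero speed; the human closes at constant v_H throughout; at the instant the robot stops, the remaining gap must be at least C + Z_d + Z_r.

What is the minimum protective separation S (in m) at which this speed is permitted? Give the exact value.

S_min = 2853/2000 m = 1.4265 m

braking lasts T_s = (27/20)/(5/2) = 0.5400 s
robot in T_r: 1.3500·0.0800 = 0.1080 m
robot covers 1.3500·0.5400 − ½·2.5000·0.5400² = 0.3645 m while stopping
person approaches 1.2000·(0.0800+0.5400) = 0.7440 m
C+Z_d+Z_r = 0.1500+0.0400+0.0200 = 0.2100 m
S_min ≈ 0.1080+0.3645+0.7440+0.2100  ⇒  S_min = 2853/2000 m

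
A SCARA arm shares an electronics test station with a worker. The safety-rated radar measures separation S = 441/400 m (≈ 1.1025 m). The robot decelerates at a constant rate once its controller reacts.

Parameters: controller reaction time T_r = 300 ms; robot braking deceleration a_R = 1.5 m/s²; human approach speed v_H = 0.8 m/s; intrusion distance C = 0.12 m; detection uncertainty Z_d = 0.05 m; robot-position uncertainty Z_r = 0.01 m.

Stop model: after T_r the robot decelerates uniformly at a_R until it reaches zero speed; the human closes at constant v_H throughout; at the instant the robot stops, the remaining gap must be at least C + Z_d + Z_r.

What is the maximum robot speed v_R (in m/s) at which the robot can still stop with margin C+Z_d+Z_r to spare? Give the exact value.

v_R_max = 13/20 m/s = 0.6500 m/s

collect terms ⇒ (1/3)·v_R² + (5/6)·v_R + (-273/400) = 0
  disc = (5/6)² − 4·(1/3)·(-273/400) = 361/225 ; √disc = 19/15
  v_R = (−(5/6) + 19/15) / (2·(1/3)) = 13/20 m/s
check:
stop time T_s = (13/20)/(3/2) = 0.4333 s
reaction-phase robot travel = 0.6500·0.3000 = 0.1950 m
braking distance = 0.6500²/(2·1.5000) = 0.1408 m
human closes 0.8000·0.7333 = 0.5867 m
C+Z_d+Z_r = 0.1200+0.0500+0.0100 = 0.1800 m
sum ≈ 0.1950+0.1408+0.5867+0.1800 ≈ 1.1025 m = S ✓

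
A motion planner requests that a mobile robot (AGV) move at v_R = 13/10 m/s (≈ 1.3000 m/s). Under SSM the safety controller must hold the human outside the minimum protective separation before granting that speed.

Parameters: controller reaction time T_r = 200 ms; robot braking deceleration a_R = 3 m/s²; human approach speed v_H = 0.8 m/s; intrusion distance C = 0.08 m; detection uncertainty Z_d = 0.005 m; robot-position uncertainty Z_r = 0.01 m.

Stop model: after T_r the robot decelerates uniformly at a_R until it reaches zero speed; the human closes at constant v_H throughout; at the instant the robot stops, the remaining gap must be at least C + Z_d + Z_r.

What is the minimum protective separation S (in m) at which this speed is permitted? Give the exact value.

T_s = v_R/a_R = (13/10)/3 = 0.4333 s
robot covers v_R·T_r = 1.3000·0.2000 = 0.2600 m before braking
braking distance = 1.3000²/(2·3.0000) = 0.2817 m
human closes 0.8000·0.6333 = 0.5067 m
residual clearance needed = 0.0800+0.0050+0.0100 = 0.0950 m
S_min ≈ 0.2600+0.2817+0.5067+0.0950  ⇒  S_min = 343/300 m

S_min = 343/300 m = 1.1433 m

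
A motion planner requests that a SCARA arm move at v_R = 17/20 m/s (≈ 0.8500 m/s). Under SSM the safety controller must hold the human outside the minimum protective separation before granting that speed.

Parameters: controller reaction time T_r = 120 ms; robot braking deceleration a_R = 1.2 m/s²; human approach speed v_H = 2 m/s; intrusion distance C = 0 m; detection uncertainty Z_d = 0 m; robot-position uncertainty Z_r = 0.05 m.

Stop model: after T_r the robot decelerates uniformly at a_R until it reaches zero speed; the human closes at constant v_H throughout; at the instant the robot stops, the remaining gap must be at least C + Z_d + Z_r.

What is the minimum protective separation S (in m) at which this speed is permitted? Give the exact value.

S_min = 50633/24000 m = 2.1097 m

T_s = v_R/a_R = (17/20)/(6/5) = 0.7083 s
robot covers v_R·T_r = 0.8500·0.1200 = 0.1020 m before braking
robot covers 0.8500·0.7083 − ½·1.2000·0.7083² = 0.3010 m while stopping
human closes 2.0000·0.8283 = 1.6567 m
margins: 0.0000+0.0000+0.0500 = 0.0500 m
S_min ≈ 0.1020+0.3010+1.6567+0.0500  ⇒  S_min = 50633/24000 m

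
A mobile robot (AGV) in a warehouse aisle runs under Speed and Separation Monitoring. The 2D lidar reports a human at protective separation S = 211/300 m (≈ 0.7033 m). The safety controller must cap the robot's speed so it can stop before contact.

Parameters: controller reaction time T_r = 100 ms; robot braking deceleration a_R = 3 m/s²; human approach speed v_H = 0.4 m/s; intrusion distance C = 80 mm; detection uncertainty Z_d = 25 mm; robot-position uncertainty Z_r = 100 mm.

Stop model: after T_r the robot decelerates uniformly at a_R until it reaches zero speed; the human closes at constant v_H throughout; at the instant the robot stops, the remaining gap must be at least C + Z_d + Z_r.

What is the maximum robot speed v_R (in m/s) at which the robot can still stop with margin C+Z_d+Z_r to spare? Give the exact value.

v_R_max = 11/10 m/s = 1.1000 m/s

at the boundary: (1/6)·v² + (7/30)·v + (-11/24) = 0
  disc = (7/30)² − 4·(1/6)·(-11/24) = 9/25 ; √disc = 3/5
  v_R = (−(7/30) + 3/5) / (2·(1/6)) = 11/10 m/s
check:
stop time T_s = (11/10)/3 = 0.3667 s
robot in T_r: 1.1000·0.1000 = 0.1100 m
braking distance = 1.1000²/(2·3.0000) = 0.2017 m
human over T_r+T_s: 0.4000·(0.1000+0.3667) = 0.1867 m
margins: 0.0800+0.0250+0.1000 = 0.2050 m
sum ≈ 0.1100+0.2017+0.1867+0.2050 ≈ 0.7033 m = S ✓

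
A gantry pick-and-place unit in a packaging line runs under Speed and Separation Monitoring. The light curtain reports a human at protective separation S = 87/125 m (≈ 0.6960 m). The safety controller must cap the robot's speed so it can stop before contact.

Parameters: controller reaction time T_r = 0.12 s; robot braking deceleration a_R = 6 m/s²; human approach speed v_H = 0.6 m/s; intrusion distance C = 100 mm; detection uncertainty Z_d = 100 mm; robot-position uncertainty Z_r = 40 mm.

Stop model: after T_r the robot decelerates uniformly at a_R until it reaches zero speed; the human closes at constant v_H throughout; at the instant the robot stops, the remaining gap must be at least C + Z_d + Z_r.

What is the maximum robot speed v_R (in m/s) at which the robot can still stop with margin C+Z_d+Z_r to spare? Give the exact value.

quadratic (1/12)·v² + (11/50)·v + (-48/125) = 0
  disc = (11/50)² − 4·(1/12)·(-48/125) = 441/2500 ; √disc = 21/50
  v_R = (−(11/50) + 21/50) / (2·(1/12)) = 6/5 m/s
check:
stop time T_s = (6/5)/6 = 0.2000 s
robot covers v_R·T_r = 1.2000·0.1200 = 0.1440 m before braking
braking distance = 1.2000²/(2·6.0000) = 0.1200 m
human over T_r+T_s: 0.6000·(0.1200+0.2000) = 0.1920 m
margins: 0.1000+0.1000+0.0400 = 0.2400 m
sum ≈ 0.1440+0.1200+0.1920+0.2400 ≈ 0.6960 m = S ✓

v_R_max = 6/5 m/s = 1.2000 m/s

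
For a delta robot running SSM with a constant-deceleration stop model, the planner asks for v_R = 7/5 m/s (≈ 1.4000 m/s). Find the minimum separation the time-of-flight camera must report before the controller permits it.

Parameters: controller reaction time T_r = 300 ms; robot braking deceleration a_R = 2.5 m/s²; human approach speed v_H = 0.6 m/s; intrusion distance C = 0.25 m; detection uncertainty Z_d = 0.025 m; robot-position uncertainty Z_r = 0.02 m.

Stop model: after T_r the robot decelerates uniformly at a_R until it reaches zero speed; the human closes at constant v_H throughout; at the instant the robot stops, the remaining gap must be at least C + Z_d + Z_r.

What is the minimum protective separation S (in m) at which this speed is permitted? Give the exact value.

stop time T_s = (7/5)/(5/2) = 0.5600 s
reaction-phase robot travel = 1.4000·0.3000 = 0.4200 m
robot covers 1.4000·0.5600 − ½·2.5000·0.5600² = 0.3920 m while stopping
human over T_r+T_s: 0.6000·(0.3000+0.5600) = 0.5160 m
C+Z_d+Z_r = 0.2500+0.0250+0.0200 = 0.2950 m
S_min ≈ 0.4200+0.3920+0.5160+0.2950  ⇒  S_min = 1623/1000 m

S_min = 1623/1000 m = 1.6230 m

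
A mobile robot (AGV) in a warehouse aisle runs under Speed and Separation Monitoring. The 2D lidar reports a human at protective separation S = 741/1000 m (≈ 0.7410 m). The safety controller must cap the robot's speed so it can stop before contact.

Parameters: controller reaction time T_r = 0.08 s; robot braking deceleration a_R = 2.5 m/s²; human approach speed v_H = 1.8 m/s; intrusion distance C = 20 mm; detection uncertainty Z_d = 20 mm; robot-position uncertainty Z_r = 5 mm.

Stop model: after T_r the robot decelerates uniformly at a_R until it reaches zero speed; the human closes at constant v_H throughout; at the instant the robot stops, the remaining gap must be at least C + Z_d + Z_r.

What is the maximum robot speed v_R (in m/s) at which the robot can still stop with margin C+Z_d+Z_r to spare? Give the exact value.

at the boundary: (1/5)·v² + (4/5)·v + (-69/125) = 0
  disc = (4/5)² − 4·(1/5)·(-69/125) = 676/625 ; √disc = 26/25
  v_R = (−(4/5) + 26/25) / (2·(1/5)) = 3/5 m/s
check:
T_s = v_R/a_R = (3/5)/(5/2) = 0.2400 s
robot covers v_R·T_r = 0.6000·0.0800 = 0.0480 m before braking
robot under decel: 0.6000²/(2·2.5000) = 0.0720 m
human closes 1.8000·0.3200 = 0.5760 m
residual clearance needed = 0.0200+0.0200+0.0050 = 0.0450 m
sum ≈ 0.0480+0.0720+0.5760+0.0450 ≈ 0.7410 m = S ✓

v_R_max = 3/5 m/s = 0.6000 m/s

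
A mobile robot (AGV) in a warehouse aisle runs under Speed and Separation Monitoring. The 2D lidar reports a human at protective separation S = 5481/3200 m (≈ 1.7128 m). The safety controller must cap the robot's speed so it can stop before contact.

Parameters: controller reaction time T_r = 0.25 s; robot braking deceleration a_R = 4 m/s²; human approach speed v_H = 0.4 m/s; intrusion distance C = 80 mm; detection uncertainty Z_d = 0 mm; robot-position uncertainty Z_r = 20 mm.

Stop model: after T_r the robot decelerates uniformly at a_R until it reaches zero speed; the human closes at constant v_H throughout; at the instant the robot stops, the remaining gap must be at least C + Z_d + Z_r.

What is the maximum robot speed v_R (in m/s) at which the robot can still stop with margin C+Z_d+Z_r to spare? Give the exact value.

collect terms ⇒ (1/8)·v_R² + (7/20)·v_R + (-4841/3200) = 0
  disc = (7/20)² − 4·(1/8)·(-4841/3200) = 225/256 ; √disc = 15/16
  v_R = (−(7/20) + 15/16) / (2·(1/8)) = 47/20 m/s
check:
braking lasts T_s = (47/20)/4 = 0.5875 s
robot covers v_R·T_r = 2.3500·0.2500 = 0.5875 m before braking
robot under decel: 2.3500²/(2·4.0000) = 0.6903 m
human over T_r+T_s: 0.4000·(0.2500+0.5875) = 0.3350 m
residual clearance needed = 0.0800+0.0000+0.0200 = 0.1000 m
sum ≈ 0.5875+0.6903+0.3350+0.1000 ≈ 1.7128 m = S ✓

v_R_max = 47/20 m/s = 2.3500 m/s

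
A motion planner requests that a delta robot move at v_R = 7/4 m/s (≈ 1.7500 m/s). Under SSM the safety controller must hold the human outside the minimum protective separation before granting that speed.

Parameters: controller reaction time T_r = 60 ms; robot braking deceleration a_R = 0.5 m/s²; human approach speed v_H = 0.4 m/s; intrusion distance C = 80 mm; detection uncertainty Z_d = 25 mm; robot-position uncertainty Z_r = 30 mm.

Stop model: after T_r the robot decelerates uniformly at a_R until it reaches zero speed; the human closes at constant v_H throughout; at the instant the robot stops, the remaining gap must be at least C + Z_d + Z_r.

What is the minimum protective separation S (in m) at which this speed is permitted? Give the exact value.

T_s = v_R/a_R = (7/4)/(1/2) = 3.5000 s
reaction-phase robot travel = 1.7500·0.0600 = 0.1050 m
braking distance = 1.7500²/(2·0.5000) = 3.0625 m
human closes 0.4000·3.5600 = 1.4240 m
residual clearance needed = 0.0800+0.0250+0.0300 = 0.1350 m
S_min ≈ 0.1050+3.0625+1.4240+0.1350  ⇒  S_min = 9453/2000 m

S_min = 9453/2000 m = 4.7265 m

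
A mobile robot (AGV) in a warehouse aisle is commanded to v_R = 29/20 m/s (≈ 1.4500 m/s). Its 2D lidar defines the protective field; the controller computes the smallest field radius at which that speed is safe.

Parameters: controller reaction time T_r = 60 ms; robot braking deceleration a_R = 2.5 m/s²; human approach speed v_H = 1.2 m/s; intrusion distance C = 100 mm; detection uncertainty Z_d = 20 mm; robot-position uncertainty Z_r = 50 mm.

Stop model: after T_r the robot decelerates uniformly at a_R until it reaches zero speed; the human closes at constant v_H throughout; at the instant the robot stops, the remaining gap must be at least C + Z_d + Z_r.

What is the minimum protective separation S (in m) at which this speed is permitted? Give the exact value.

S_min = 2891/2000 m = 1.4455 m

T_s = v_R/a_R = (29/20)/(5/2) = 0.5800 s
robot in T_r: 1.4500·0.0600 = 0.0870 m
robot under decel: 1.4500²/(2·2.5000) = 0.4205 m
human over T_r+T_s: 1.2000·(0.0600+0.5800) = 0.7680 m
margins: 0.1000+0.0200+0.0500 = 0.1700 m
S_min ≈ 0.0870+0.4205+0.7680+0.1700  ⇒  S_min = 2891/2000 m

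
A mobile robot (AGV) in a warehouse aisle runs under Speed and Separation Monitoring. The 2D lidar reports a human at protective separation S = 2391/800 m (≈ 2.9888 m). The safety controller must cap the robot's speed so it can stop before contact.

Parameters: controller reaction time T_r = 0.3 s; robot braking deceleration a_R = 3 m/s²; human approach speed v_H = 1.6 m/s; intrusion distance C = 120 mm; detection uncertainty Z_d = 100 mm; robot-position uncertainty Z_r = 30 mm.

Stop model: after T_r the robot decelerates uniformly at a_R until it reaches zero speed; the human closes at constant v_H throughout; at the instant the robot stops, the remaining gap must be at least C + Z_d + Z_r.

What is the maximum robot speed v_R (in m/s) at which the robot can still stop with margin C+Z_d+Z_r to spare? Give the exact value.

v_R_max = 39/20 m/s = 1.9500 m/s

at the boundary: (1/6)·v² + (5/6)·v + (-1807/800) = 0
  disc = (5/6)² − 4·(1/6)·(-1807/800) = 7921/3600 ; √disc = 89/60
  v_R = (−(5/6) + 89/60) / (2·(1/6)) = 39/20 m/s
check:
braking lasts T_s = (39/20)/3 = 0.6500 s
robot in T_r: 1.9500·0.3000 = 0.5850 m
robot covers 1.9500·0.6500 − ½·3.0000·0.6500² = 0.6338 m while stopping
person approaches 1.6000·(0.3000+0.6500) = 1.5200 m
residual clearance needed = 0.1200+0.1000+0.0300 = 0.2500 m
sum ≈ 0.5850+0.6338+1.5200+0.2500 ≈ 2.9888 m = S ✓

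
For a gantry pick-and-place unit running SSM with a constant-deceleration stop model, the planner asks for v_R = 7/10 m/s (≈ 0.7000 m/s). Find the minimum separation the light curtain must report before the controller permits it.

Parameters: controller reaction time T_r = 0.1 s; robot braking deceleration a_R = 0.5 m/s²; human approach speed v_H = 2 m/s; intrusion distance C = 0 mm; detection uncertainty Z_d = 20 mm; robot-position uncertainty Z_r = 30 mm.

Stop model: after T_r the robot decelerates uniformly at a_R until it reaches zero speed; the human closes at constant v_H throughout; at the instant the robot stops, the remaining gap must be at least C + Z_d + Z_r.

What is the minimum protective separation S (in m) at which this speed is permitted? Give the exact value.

S_min = 361/100 m = 3.6100 m

T_s = v_R/a_R = (7/10)/(1/2) = 1.4000 s
robot in T_r: 0.7000·0.1000 = 0.0700 m
braking distance = 0.7000²/(2·0.5000) = 0.4900 m
human over T_r+T_s: 2.0000·(0.1000+1.4000) = 3.0000 m
C+Z_d+Z_r = 0.0000+0.0200+0.0300 = 0.0500 m
S_min ≈ 0.0700+0.4900+3.0000+0.0500  ⇒  S_min = 361/100 m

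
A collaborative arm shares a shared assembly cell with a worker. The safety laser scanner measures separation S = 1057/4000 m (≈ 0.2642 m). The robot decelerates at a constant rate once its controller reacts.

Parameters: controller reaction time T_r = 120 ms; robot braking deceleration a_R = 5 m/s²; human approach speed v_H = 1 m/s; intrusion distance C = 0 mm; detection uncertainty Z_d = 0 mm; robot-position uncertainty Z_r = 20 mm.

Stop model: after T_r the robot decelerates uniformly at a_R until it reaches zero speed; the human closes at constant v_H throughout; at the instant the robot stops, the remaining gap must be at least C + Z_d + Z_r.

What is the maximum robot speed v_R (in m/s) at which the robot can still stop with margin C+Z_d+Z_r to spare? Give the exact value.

v_R_max = 7/20 m/s = 0.3500 m/s

quadratic (1/10)·v² + (8/25)·v + (-497/4000) = 0
  disc = (8/25)² − 4·(1/10)·(-497/4000) = 1521/10000 ; √disc = 39/100
  v_R = (−(8/25) + 39/100) / (2·(1/10)) = 7/20 m/s
check:
braking lasts T_s = (7/20)/5 = 0.0700 s
robot covers v_R·T_r = 0.3500·0.1200 = 0.0420 m before braking
robot covers 0.3500·0.0700 − ½·5.0000·0.0700² = 0.0123 m while stopping
human closes 1.0000·0.1900 = 0.1900 m
margins: 0.0000+0.0000+0.0200 = 0.0200 m
sum ≈ 0.0420+0.0123+0.1900+0.0200 ≈ 0.2642 m = S ✓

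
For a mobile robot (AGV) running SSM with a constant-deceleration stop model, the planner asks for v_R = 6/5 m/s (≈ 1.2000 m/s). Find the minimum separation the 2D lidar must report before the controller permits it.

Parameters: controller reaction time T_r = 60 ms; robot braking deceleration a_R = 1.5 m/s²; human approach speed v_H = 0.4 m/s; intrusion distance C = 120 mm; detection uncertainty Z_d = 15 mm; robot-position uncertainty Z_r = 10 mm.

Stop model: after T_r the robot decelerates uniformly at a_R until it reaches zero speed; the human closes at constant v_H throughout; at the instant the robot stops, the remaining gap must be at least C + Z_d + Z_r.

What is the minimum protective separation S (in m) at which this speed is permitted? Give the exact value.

braking lasts T_s = (6/5)/(3/2) = 0.8000 s
robot covers v_R·T_r = 1.2000·0.0600 = 0.0720 m before braking
robot covers 1.2000·0.8000 − ½·1.5000·0.8000² = 0.4800 m while stopping
human closes 0.4000·0.8600 = 0.3440 m
residual clearance needed = 0.1200+0.0150+0.0100 = 0.1450 m
S_min ≈ 0.0720+0.4800+0.3440+0.1450  ⇒  S_min = 1041/1000 m

S_min = 1041/1000 m = 1.0410 m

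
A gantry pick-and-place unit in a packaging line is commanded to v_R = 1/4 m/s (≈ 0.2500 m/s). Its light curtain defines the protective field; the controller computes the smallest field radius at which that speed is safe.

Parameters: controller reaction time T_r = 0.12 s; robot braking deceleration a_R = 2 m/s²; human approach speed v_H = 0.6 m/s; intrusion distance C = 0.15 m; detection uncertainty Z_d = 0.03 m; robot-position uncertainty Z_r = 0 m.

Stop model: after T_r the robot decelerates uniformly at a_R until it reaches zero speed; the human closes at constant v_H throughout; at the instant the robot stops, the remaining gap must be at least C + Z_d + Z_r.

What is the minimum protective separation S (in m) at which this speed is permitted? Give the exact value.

T_s = v_R/a_R = (1/4)/2 = 0.1250 s
robot in T_r: 0.2500·0.1200 = 0.0300 m
braking distance = 0.2500²/(2·2.0000) = 0.0156 m
human closes 0.6000·0.2450 = 0.1470 m
margins: 0.1500+0.0300+0.0000 = 0.1800 m
S_min ≈ 0.0300+0.0156+0.1470+0.1800  ⇒  S_min = 2981/8000 m

S_min = 2981/8000 m = 0.3726 m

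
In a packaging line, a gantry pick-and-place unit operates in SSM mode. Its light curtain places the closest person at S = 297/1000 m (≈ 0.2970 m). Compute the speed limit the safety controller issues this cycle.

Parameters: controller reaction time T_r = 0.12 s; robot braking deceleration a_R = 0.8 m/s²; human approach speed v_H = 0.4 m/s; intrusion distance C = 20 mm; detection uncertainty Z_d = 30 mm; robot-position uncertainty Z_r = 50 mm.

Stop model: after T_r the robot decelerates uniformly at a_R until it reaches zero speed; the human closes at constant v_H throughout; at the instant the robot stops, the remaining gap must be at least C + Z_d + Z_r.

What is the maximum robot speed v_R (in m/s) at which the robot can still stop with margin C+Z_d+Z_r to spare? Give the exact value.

v_R_max = 1/5 m/s = 0.2000 m/s

quadratic (5/8)·v² + (31/50)·v + (-149/1000) = 0
  disc = (31/50)² − 4·(5/8)·(-149/1000) = 7569/10000 ; √disc = 87/100
  v_R = (−(31/50) + 87/100) / (2·(5/8)) = 1/5 m/s
check:
T_s = v_R/a_R = (1/5)/(4/5) = 0.2500 s
robot in T_r: 0.2000·0.1200 = 0.0240 m
braking distance = 0.2000²/(2·0.8000) = 0.0250 m
human closes 0.4000·0.3700 = 0.1480 m
residual clearance needed = 0.0200+0.0300+0.0500 = 0.1000 m
sum ≈ 0.0240+0.0250+0.1480+0.1000 ≈ 0.2970 m = S ✓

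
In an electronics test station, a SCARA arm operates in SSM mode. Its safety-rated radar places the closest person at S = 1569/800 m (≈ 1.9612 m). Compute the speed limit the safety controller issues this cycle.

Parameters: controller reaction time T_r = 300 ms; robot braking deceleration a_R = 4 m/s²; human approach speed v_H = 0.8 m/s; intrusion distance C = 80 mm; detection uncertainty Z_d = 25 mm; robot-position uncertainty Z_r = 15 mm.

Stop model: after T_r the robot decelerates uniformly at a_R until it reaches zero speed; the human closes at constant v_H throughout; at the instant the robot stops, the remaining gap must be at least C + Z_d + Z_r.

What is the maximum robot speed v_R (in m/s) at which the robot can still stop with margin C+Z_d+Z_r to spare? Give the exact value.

collect terms ⇒ (1/8)·v_R² + (1/2)·v_R + (-1281/800) = 0
  disc = (1/2)² − 4·(1/8)·(-1281/800) = 1681/1600 ; √disc = 41/40
  v_R = (−(1/2) + 41/40) / (2·(1/8)) = 21/10 m/s
check:
T_s = v_R/a_R = (21/10)/4 = 0.5250 s
robot covers v_R·T_r = 2.1000·0.3000 = 0.6300 m before braking
robot under decel: 2.1000²/(2·4.0000) = 0.5513 m
human closes 0.8000·0.8250 = 0.6600 m
residual clearance needed = 0.0800+0.0250+0.0150 = 0.1200 m
sum ≈ 0.6300+0.5513+0.6600+0.1200 ≈ 1.9612 m = S ✓

v_R_max = 21/10 m/s = 2.1000 m/s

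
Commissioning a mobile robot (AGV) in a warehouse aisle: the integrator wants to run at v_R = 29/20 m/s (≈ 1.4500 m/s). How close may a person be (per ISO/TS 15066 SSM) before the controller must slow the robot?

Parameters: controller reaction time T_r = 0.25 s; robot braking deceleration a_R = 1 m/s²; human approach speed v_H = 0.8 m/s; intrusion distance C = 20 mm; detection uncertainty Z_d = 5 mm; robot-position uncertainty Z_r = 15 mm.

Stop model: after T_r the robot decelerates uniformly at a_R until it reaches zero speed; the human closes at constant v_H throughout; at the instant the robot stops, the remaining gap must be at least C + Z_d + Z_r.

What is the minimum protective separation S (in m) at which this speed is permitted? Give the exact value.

T_s = v_R/a_R = (29/20)/1 = 1.4500 s
reaction-phase robot travel = 1.4500·0.2500 = 0.3625 m
robot covers 1.4500·1.4500 − ½·1.0000·1.4500² = 1.0513 m while stopping
human closes 0.8000·1.7000 = 1.3600 m
C+Z_d+Z_r = 0.0200+0.0050+0.0150 = 0.0400 m
S_min ≈ 0.3625+1.0513+1.3600+0.0400  ⇒  S_min = 2251/800 m

S_min = 2251/800 m = 2.8138 m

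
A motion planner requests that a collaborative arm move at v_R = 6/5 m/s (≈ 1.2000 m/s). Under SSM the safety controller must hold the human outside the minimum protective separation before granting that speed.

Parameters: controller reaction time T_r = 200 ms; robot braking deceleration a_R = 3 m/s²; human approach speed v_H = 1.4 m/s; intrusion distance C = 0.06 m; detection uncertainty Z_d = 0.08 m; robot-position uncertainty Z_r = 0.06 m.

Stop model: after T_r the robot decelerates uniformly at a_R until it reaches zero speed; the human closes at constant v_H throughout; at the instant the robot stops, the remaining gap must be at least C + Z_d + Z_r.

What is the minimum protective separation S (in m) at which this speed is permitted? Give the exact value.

stop time T_s = (6/5)/3 = 0.4000 s
robot in T_r: 1.2000·0.2000 = 0.2400 m
braking distance = 1.2000²/(2·3.0000) = 0.2400 m
human over T_r+T_s: 1.4000·(0.2000+0.4000) = 0.8400 m
C+Z_d+Z_r = 0.0600+0.0800+0.0600 = 0.2000 m
S_min ≈ 0.2400+0.2400+0.8400+0.2000  ⇒  S_min = 38/25 m

S_min = 38/25 m = 1.5200 m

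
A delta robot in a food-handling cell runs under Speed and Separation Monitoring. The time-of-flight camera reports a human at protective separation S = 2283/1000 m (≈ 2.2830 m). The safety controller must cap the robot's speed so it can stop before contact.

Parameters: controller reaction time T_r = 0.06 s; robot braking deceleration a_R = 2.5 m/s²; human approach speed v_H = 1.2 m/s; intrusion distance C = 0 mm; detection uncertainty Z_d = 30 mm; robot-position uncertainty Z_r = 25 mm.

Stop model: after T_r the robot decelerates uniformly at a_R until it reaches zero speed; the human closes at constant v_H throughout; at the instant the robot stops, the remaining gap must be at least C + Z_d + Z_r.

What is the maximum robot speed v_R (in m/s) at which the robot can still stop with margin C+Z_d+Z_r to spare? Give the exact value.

quadratic (1/5)·v² + (27/50)·v + (-539/250) = 0
  disc = (27/50)² − 4·(1/5)·(-539/250) = 5041/2500 ; √disc = 71/50
  v_R = (−(27/50) + 71/50) / (2·(1/5)) = 11/5 m/s
check:
T_s = v_R/a_R = (11/5)/(5/2) = 0.8800 s
robot in T_r: 2.2000·0.0600 = 0.1320 m
robot covers 2.2000·0.8800 − ½·2.5000·0.8800² = 0.9680 m while stopping
human closes 1.2000·0.9400 = 1.1280 m
margins: 0.0000+0.0300+0.0250 = 0.0550 m
sum ≈ 0.1320+0.9680+1.1280+0.0550 ≈ 2.2830 m = S ✓

v_R_max = 11/5 m/s = 2.2000 m/s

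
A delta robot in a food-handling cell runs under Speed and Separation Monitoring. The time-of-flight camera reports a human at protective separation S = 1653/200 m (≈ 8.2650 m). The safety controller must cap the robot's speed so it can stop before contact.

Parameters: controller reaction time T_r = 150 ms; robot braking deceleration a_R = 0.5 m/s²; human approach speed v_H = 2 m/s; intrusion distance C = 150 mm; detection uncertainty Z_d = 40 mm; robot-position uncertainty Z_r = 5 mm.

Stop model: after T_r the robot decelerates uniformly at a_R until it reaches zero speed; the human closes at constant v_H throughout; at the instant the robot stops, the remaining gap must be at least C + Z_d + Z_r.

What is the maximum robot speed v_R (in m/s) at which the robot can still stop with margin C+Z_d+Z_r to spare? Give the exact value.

at the boundary: (1)·v² + (83/20)·v + (-777/100) = 0
  disc = (83/20)² − 4·(1)·(-777/100) = 19321/400 ; √disc = 139/20
  v_R = (−(83/20) + 139/20) / (2·(1)) = 7/5 m/s
check:
braking lasts T_s = (7/5)/(1/2) = 2.8000 s
reaction-phase robot travel = 1.4000·0.1500 = 0.2100 m
braking distance = 1.4000²/(2·0.5000) = 1.9600 m
human over T_r+T_s: 2.0000·(0.1500+2.8000) = 5.9000 m
C+Z_d+Z_r = 0.1500+0.0400+0.0050 = 0.1950 m
sum ≈ 0.2100+1.9600+5.9000+0.1950 ≈ 8.2650 m = S ✓

v_R_max = 7/5 m/s = 1.4000 m/s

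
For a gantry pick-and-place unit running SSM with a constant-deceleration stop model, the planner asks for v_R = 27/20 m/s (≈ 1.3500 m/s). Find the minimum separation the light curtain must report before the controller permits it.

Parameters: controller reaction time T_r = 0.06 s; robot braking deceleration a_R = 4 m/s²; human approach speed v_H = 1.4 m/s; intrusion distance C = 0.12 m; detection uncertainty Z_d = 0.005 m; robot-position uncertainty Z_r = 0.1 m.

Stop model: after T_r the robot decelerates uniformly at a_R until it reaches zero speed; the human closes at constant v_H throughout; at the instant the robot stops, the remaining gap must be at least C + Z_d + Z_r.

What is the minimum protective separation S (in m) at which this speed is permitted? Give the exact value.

S_min = 3489/3200 m = 1.0903 m

braking lasts T_s = (27/20)/4 = 0.3375 s
reaction-phase robot travel = 1.3500·0.0600 = 0.0810 m
robot covers 1.3500·0.3375 − ½·4.0000·0.3375² = 0.2278 m while stopping
person approaches 1.4000·(0.0600+0.3375) = 0.5565 m
residual clearance needed = 0.1200+0.0050+0.1000 = 0.2250 m
S_min ≈ 0.0810+0.2278+0.5565+0.2250  ⇒  S_min = 3489/3200 m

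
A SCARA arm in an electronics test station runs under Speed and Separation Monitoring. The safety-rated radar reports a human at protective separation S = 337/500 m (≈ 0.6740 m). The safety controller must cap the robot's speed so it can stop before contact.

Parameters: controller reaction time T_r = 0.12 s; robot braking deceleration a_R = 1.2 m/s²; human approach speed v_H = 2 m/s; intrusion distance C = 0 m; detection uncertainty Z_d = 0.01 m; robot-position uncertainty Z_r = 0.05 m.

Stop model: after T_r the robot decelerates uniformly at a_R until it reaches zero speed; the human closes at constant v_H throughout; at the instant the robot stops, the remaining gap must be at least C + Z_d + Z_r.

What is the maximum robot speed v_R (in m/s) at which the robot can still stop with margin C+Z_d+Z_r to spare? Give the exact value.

v_R_max = 1/5 m/s = 0.2000 m/s

at the boundary: (5/12)·v² + (134/75)·v + (-187/500) = 0
  disc = (134/75)² − 4·(5/12)·(-187/500) = 85849/22500 ; √disc = 293/150
  v_R = (−(134/75) + 293/150) / (2·(5/12)) = 1/5 m/s
check:
T_s = v_R/a_R = (1/5)/(6/5) = 0.1667 s
robot covers v_R·T_r = 0.2000·0.1200 = 0.0240 m before braking
robot covers 0.2000·0.1667 − ½·1.2000·0.1667² = 0.0167 m while stopping
human over T_r+T_s: 2.0000·(0.1200+0.1667) = 0.5733 m
C+Z_d+Z_r = 0.0000+0.0100+0.0500 = 0.0600 m
sum ≈ 0.0240+0.0167+0.5733+0.0600 ≈ 0.6740 m = S ✓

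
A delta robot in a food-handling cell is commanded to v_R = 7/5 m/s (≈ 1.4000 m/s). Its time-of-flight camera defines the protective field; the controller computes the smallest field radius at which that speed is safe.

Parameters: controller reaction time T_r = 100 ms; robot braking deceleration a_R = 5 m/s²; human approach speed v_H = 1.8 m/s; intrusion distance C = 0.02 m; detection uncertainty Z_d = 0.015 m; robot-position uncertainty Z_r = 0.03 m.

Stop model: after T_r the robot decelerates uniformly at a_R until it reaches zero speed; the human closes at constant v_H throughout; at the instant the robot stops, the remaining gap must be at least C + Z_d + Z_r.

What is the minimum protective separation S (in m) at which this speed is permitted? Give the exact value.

T_s = v_R/a_R = (7/5)/5 = 0.2800 s
robot covers v_R·T_r = 1.4000·0.1000 = 0.1400 m before braking
robot covers 1.4000·0.2800 − ½·5.0000·0.2800² = 0.1960 m while stopping
human closes 1.8000·0.3800 = 0.6840 m
residual clearance needed = 0.0200+0.0150+0.0300 = 0.0650 m
S_min ≈ 0.1400+0.1960+0.6840+0.0650  ⇒  S_min = 217/200 m

S_min = 217/200 m = 1.0850 m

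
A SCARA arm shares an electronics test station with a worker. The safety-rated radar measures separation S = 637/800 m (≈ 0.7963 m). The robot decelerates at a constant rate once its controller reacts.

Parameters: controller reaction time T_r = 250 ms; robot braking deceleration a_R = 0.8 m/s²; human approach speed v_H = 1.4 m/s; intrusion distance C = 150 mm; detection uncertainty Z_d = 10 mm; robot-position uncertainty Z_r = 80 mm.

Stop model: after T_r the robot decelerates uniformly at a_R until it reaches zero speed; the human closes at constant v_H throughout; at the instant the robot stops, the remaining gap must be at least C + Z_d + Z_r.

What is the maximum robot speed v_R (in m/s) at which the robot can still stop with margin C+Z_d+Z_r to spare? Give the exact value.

v_R_max = 1/10 m/s = 0.1000 m/s

at the boundary: (5/8)·v² + (2)·v + (-33/160) = 0
  disc = (2)² − 4·(5/8)·(-33/160) = 289/64 ; √disc = 17/8
  v_R = (−(2) + 17/8) / (2·(5/8)) = 1/10 m/s
check:
T_s = v_R/a_R = (1/10)/(4/5) = 0.1250 s
robot in T_r: 0.1000·0.2500 = 0.0250 m
braking distance = 0.1000²/(2·0.8000) = 0.0063 m
human over T_r+T_s: 1.4000·(0.2500+0.1250) = 0.5250 m
margins: 0.1500+0.0100+0.0800 = 0.2400 m
sum ≈ 0.0250+0.0063+0.5250+0.2400 ≈ 0.7963 m = S ✓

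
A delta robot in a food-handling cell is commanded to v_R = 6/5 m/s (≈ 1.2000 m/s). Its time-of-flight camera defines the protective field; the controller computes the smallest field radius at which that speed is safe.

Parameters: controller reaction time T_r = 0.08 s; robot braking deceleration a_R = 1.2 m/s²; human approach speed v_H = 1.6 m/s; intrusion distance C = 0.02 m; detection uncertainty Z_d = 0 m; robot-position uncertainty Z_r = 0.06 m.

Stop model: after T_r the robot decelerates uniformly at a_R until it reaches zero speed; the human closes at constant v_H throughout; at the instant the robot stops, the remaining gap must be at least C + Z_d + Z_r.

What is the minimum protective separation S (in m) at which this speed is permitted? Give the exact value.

S_min = 313/125 m = 2.5040 m

stop time T_s = (6/5)/(6/5) = 1.0000 s
robot in T_r: 1.2000·0.0800 = 0.0960 m
robot covers 1.2000·1.0000 − ½·1.2000·1.0000² = 0.6000 m while stopping
human closes 1.6000·1.0800 = 1.7280 m
C+Z_d+Z_r = 0.0200+0.0000+0.0600 = 0.0800 m
S_min ≈ 0.0960+0.6000+1.7280+0.0800  ⇒  S_min = 313/125 m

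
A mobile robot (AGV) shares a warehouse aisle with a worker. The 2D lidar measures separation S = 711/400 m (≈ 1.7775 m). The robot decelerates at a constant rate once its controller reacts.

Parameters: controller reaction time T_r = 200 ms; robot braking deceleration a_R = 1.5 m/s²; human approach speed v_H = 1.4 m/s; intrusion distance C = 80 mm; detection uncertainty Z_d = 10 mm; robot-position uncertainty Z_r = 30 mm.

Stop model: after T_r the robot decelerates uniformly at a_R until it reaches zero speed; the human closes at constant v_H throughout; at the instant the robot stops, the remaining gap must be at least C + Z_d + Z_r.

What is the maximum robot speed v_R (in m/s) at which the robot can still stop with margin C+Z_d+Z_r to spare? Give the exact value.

collect terms ⇒ (1/3)·v_R² + (17/15)·v_R + (-551/400) = 0
  disc = (17/15)² − 4·(1/3)·(-551/400) = 2809/900 ; √disc = 53/30
  v_R = (−(17/15) + 53/30) / (2·(1/3)) = 19/20 m/s
check:
stop time T_s = (19/20)/(3/2) = 0.6333 s
reaction-phase robot travel = 0.9500·0.2000 = 0.1900 m
braking distance = 0.9500²/(2·1.5000) = 0.3008 m
human closes 1.4000·0.8333 = 1.1667 m
residual clearance needed = 0.0800+0.0100+0.0300 = 0.1200 m
sum ≈ 0.1900+0.3008+1.1667+0.1200 ≈ 1.7775 m = S ✓

v_R_max = 19/20 m/s = 0.9500 m/s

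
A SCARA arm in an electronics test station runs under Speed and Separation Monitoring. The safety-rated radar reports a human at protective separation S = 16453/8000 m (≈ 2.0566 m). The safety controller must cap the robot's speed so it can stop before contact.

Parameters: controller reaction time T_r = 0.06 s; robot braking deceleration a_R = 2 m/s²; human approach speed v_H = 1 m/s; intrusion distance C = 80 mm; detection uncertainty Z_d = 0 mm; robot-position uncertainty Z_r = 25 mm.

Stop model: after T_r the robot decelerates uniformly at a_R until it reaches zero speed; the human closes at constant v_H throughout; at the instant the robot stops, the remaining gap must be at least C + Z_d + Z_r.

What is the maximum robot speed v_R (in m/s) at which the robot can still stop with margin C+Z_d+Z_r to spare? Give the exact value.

at the boundary: (1/4)·v² + (14/25)·v + (-15133/8000) = 0
  disc = (14/25)² − 4·(1/4)·(-15133/8000) = 88209/40000 ; √disc = 297/200
  v_R = (−(14/25) + 297/200) / (2·(1/4)) = 37/20 m/s
check:
stop time T_s = (37/20)/2 = 0.9250 s
reaction-phase robot travel = 1.8500·0.0600 = 0.1110 m
braking distance = 1.8500²/(2·2.0000) = 0.8556 m
person approaches 1.0000·(0.0600+0.9250) = 0.9850 m
residual clearance needed = 0.0800+0.0000+0.0250 = 0.1050 m
sum ≈ 0.1110+0.8556+0.9850+0.1050 ≈ 2.0566 m = S ✓

v_R_max = 37/20 m/s = 1.8500 m/s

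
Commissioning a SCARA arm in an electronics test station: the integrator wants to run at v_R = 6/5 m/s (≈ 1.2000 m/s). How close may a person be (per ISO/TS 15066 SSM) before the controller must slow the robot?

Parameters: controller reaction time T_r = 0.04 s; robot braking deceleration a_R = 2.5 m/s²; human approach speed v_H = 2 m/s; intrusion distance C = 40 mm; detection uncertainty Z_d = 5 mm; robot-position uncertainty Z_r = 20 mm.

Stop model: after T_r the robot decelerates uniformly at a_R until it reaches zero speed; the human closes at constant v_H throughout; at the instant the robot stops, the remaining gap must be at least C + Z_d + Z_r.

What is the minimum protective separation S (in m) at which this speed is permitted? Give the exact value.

S_min = 1441/1000 m = 1.4410 m

stop time T_s = (6/5)/(5/2) = 0.4800 s
robot in T_r: 1.2000·0.0400 = 0.0480 m
robot covers 1.2000·0.4800 − ½·2.5000·0.4800² = 0.2880 m while stopping
human closes 2.0000·0.5200 = 1.0400 m
C+Z_d+Z_r = 0.0400+0.0050+0.0200 = 0.0650 m
S_min ≈ 0.0480+0.2880+1.0400+0.0650  ⇒  S_min = 1441/1000 m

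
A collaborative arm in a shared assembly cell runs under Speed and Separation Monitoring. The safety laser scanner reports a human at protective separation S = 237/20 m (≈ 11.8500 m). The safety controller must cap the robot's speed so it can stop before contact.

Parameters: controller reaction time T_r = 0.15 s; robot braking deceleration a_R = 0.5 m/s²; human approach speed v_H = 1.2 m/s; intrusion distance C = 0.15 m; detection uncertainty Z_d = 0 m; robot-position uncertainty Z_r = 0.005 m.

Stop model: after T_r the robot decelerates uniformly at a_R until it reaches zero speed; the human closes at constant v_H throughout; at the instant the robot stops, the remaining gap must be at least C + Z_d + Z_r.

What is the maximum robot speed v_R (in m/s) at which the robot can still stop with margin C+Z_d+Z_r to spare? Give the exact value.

quadratic (1)·v² + (51/20)·v + (-2303/200) = 0
  disc = (51/20)² − 4·(1)·(-2303/200) = 841/16 ; √disc = 29/4
  v_R = (−(51/20) + 29/4) / (2·(1)) = 47/20 m/s
check:
braking lasts T_s = (47/20)/(1/2) = 4.7000 s
robot covers v_R·T_r = 2.3500·0.1500 = 0.3525 m before braking
robot covers 2.3500·4.7000 − ½·0.5000·4.7000² = 5.5225 m while stopping
human closes 1.2000·4.8500 = 5.8200 m
C+Z_d+Z_r = 0.1500+0.0000+0.0050 = 0.1550 m
sum ≈ 0.3525+5.5225+5.8200+0.1550 ≈ 11.8500 m = S ✓

v_R_max = 47/20 m/s = 2.3500 m/s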